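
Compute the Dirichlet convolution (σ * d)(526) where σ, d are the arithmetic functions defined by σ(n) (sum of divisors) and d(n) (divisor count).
(σ * d)(526) = 1330

Divisors of 526: [1, 2, 263, 526]. For each d | 526:
  d = 1: σ(1) · d(526/1) = 1 · 4 = 4
  d = 2: σ(2) · d(526/2) = 3 · 2 = 6
  d = 263: σ(263) · d(526/263) = 264 · 2 = 528
  d = 526: σ(526) · d(526/526) = 792 · 1 = 792
Summing: (σ * d)(526) = 4 + 6 + 528 + 792 = 1330.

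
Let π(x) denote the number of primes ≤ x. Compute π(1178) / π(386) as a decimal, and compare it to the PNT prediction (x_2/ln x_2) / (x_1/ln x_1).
π(1178)/π(386) = 193/76 ≈ 2.5395;  PNT prediction ≈ 2.5703.

π(386) = 76 and π(1178) = 193, so π(1178)/π(386) ≈ 2.5395. The PNT-predicted ratio is (1178/ln(1178)) / (386/ln(386)) ≈ 2.5703. The two agree to within a few percent, as expected.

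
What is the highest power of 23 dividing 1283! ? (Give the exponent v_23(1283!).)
v_23(1283!) = 57

Legendre's formula: v_p(n!) = Σ_{k ≥ 1} ⌊n / p^k⌋. For p = 23, n = 1283, the terms are:
  ⌊1283/23^1⌋ = ⌊1283/23⌋ = 55
  ⌊1283/23^2⌋ = ⌊1283/529⌋ = 2
(the next term ⌊1283/23^3⌋ = 0, terminating the sum). Summing: v_23(1283!) = 55 + 2 = 57.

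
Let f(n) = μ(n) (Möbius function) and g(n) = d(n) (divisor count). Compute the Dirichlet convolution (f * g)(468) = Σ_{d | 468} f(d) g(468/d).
(μ * d)(468) = 1

Divisors of 468: [1, 2, 3, 4, 6, 9, 12, 13, 18, 26, 36, 39, 52, 78, 117, 156, 234, 468]. For each d | 468:
  d = 1: μ(1) · d(468/1) = 1 · 18 = 18
  d = 2: μ(2) · d(468/2) = -1 · 12 = -12
  d = 3: μ(3) · d(468/3) = -1 · 12 = -12
  d = 4: μ(4) · d(468/4) = 0 · 6 = 0
  d = 6: μ(6) · d(468/6) = 1 · 8 = 8
  d = 9: μ(9) · d(468/9) = 0 · 6 = 0
  d = 12: μ(12) · d(468/12) = 0 · 4 = 0
  d = 13: μ(13) · d(468/13) = -1 · 9 = -9
  d = 18: μ(18) · d(468/18) = 0 · 4 = 0
  d = 26: μ(26) · d(468/26) = 1 · 6 = 6
  d = 36: μ(36) · d(468/36) = 0 · 2 = 0
  d = 39: μ(39) · d(468/39) = 1 · 6 = 6
  d = 52: μ(52) · d(468/52) = 0 · 3 = 0
  d = 78: μ(78) · d(468/78) = -1 · 4 = -4
  d = 117: μ(117) · d(468/117) = 0 · 3 = 0
  d = 156: μ(156) · d(468/156) = 0 · 2 = 0
  d = 234: μ(234) · d(468/234) = 0 · 2 = 0
  d = 468: μ(468) · d(468/468) = 0 · 1 = 0
Summing: (μ * d)(468) = 18 + -12 + -12 + 0 + 8 + 0 + 0 + -9 + 0 + 6 + 0 + 6 + 0 + -4 + 0 + 0 + 0 + 0 = 1.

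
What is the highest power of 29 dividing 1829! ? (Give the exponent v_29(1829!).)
v_29(1829!) = 65

Legendre's formula: v_p(n!) = Σ_{k ≥ 1} ⌊n / p^k⌋. For p = 29, n = 1829, the terms are:
  ⌊1829/29^1⌋ = ⌊1829/29⌋ = 63
  ⌊1829/29^2⌋ = ⌊1829/841⌋ = 2
(the next term ⌊1829/29^3⌋ = 0, terminating the sum). Summing: v_29(1829!) = 63 + 2 = 65.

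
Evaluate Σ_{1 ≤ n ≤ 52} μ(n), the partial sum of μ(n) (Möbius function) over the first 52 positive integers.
Σ_{n ≤ 52} μ(n) = -2

Compute μ(n) for each 1 ≤ n ≤ 52: μ(1) = 1, μ(2) = -1, μ(3) = -1, μ(4) = 0, μ(5) = -1, μ(6) = 1, μ(7) = -1, μ(8) = 0, μ(9) = 0, μ(10) = 1, μ(11) = -1, μ(12) = 0, μ(13) = -1, μ(14) = 1, μ(15) = 1, μ(16) = 0, μ(17) = -1, μ(18) = 0, μ(19) = -1, μ(20) = 0, μ(21) = 1, μ(22) = 1, μ(23) = -1, μ(24) = 0, μ(25) = 0, μ(26) = 1, μ(27) = 0, μ(28) = 0, μ(29) = -1, μ(30) = -1, μ(31) = -1, μ(32) = 0, μ(33) = 1, μ(34) = 1, μ(35) = 1, μ(36) = 0, μ(37) = -1, μ(38) = 1, μ(39) = 1, μ(40) = 0, μ(41) = -1, μ(42) = -1, μ(43) = -1, μ(44) = 0, μ(45) = 0, μ(46) = 1, μ(47) = -1, μ(48) = 0, μ(49) = 0, μ(50) = 0, μ(51) = 1, μ(52) = 0. Summing all 52 values: -2. (Mertens function M(x) = Σ_{n ≤ x} μ(n); on average M(x) should be small (PNT ⟺ M(x) = o(x)).)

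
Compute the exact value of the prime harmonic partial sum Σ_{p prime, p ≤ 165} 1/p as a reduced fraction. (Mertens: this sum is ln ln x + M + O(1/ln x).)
Σ 1/p = 10988187442690106858194788089546541159451476081371138484805233167/5766152219975951659023630035336134306565384015606066319856068810

π(165) = 38, so the primes ≤ 165 are [2, 3, 5, 7, 11, 13, 17, 19, 23, 29, 31, 37, 41, 43, 47, 53, 59, 61, 67, 71, 73, 79, 83, 89, 97, 101, 103, 107, 109, 113, 127, 131, 137, 139, 149, 151, 157, 163]. Summing 1/p over these primes: 10988187442690106858194788089546541159451476081371138484805233167/5766152219975951659023630035336134306565384015606066319856068810 ≈ 1.9056. Mertens estimate ln ln(165) + 0.2615 ≈ 1.8919.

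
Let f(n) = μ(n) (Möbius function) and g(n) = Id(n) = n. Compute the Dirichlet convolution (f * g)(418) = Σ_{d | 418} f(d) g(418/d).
(μ * Id)(418) = 180

Divisors of 418: [1, 2, 11, 19, 22, 38, 209, 418]. For each d | 418:
  d = 1: μ(1) · Id(418/1) = 1 · 418 = 418
  d = 2: μ(2) · Id(418/2) = -1 · 209 = -209
  d = 11: μ(11) · Id(418/11) = -1 · 38 = -38
  d = 19: μ(19) · Id(418/19) = -1 · 22 = -22
  d = 22: μ(22) · Id(418/22) = 1 · 19 = 19
  d = 38: μ(38) · Id(418/38) = 1 · 11 = 11
  d = 209: μ(209) · Id(418/209) = 1 · 2 = 2
  d = 418: μ(418) · Id(418/418) = -1 · 1 = -1
Summing: (μ * Id)(418) = 418 + -209 + -38 + -22 + 19 + 11 + 2 + -1 = 180.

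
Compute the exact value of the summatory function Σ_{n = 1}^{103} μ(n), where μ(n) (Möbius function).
Σ_{n ≤ 103} μ(n) = -2

Compute μ(n) for each 1 ≤ n ≤ 103: μ(1) = 1, μ(2) = -1, μ(3) = -1, μ(4) = 0, μ(5) = -1, μ(6) = 1, μ(7) = -1, μ(8) = 0, μ(9) = 0, μ(10) = 1, μ(11) = -1, μ(12) = 0, μ(13) = -1, μ(14) = 1, μ(15) = 1, μ(16) = 0, μ(17) = -1, μ(18) = 0, μ(19) = -1, μ(20) = 0, μ(21) = 1, μ(22) = 1, μ(23) = -1, μ(24) = 0, μ(25) = 0, μ(26) = 1, μ(27) = 0, μ(28) = 0, μ(29) = -1, μ(30) = -1, μ(31) = -1, μ(32) = 0, μ(33) = 1, μ(34) = 1, μ(35) = 1, μ(36) = 0, μ(37) = -1, μ(38) = 1, μ(39) = 1, μ(40) = 0, μ(41) = -1, μ(42) = -1, μ(43) = -1, μ(44) = 0, μ(45) = 0, μ(46) = 1, μ(47) = -1, μ(48) = 0, μ(49) = 0, μ(50) = 0, μ(51) = 1, μ(52) = 0, μ(53) = -1, μ(54) = 0, μ(55) = 1, μ(56) = 0, μ(57) = 1, μ(58) = 1, μ(59) = -1, μ(60) = 0, μ(61) = -1, μ(62) = 1, μ(63) = 0, μ(64) = 0, μ(65) = 1, μ(66) = -1, μ(67) = -1, μ(68) = 0, μ(69) = 1, μ(70) = -1, μ(71) = -1, μ(72) = 0, μ(73) = -1, μ(74) = 1, μ(75) = 0, μ(76) = 0, μ(77) = 1, μ(78) = -1, μ(79) = -1, μ(80) = 0, μ(81) = 0, μ(82) = 1, μ(83) = -1, μ(84) = 0, μ(85) = 1, μ(86) = 1, μ(87) = 1, μ(88) = 0, μ(89) = -1, μ(90) = 0, μ(91) = 1, μ(92) = 0, μ(93) = 1, μ(94) = 1, μ(95) = 1, μ(96) = 0, μ(97) = -1, μ(98) = 0, μ(99) = 0, μ(100) = 0, μ(101) = -1, μ(102) = -1, μ(103) = -1. Summing all 103 values: -2. (Mertens function M(x) = Σ_{n ≤ x} μ(n); on average M(x) should be small (PNT ⟺ M(x) = o(x)).)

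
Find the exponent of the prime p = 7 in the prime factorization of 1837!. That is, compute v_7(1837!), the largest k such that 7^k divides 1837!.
v_7(1837!) = 304

Legendre's formula: v_p(n!) = Σ_{k ≥ 1} ⌊n / p^k⌋. For p = 7, n = 1837, the terms are:
  ⌊1837/7^1⌋ = ⌊1837/7⌋ = 262
  ⌊1837/7^2⌋ = ⌊1837/49⌋ = 37
  ⌊1837/7^3⌋ = ⌊1837/343⌋ = 5
(the next term ⌊1837/7^4⌋ = 0, terminating the sum). Summing: v_7(1837!) = 262 + 37 + 5 = 304.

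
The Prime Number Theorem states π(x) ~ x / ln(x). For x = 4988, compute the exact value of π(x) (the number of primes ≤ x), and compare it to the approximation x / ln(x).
π(4988) = 667;  x/ln(x) ≈ 585.80;  relative error ≈ 12.17%.

Directly count primes up to 4988: π(4988) = 667. The PNT approximation gives 4988/ln(4988) ≈ 4988/8.51479 ≈ 585.80. Relative error (π(x) − x/ln(x)) / π(x) ≈ 12.17%; the approximation is known to undercount slightly (Li(x) is a better estimate).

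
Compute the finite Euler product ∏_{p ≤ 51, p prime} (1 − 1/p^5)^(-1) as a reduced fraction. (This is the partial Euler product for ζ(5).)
∏ = 505807800965451248053830657783332590848273750176189703324931155978491/487794643941809531294334436783738741459341109492573787399981389578240

The primes p ≤ 51 are [2, 3, 5, 7, 11, 13, 17, 19, 23, 29, 31, 37, 41, 43, 47]. For each prime, (1 − 1/p^5)^(-1) = p^5 / (p^5 − 1). The product is (1 − 1/2^5)^(-1), (1 − 1/3^5)^(-1), (1 − 1/5^5)^(-1), (1 − 1/7^5)^(-1), (1 − 1/11^5)^(-1), (1 − 1/13^5)^(-1), (1 − 1/17^5)^(-1), (1 − 1/19^5)^(-1), (1 − 1/23^5)^(-1), (1 − 1/29^5)^(-1), (1 − 1/31^5)^(-1), (1 − 1/37^5)^(-1), (1 − 1/41^5)^(-1), (1 − 1/43^5)^(-1), (1 − 1/47^5)^(-1) = ∏ p^5 / (p^5 − 1) = 505807800965451248053830657783332590848273750176189703324931155978491/487794643941809531294334436783738741459341109492573787399981389578240.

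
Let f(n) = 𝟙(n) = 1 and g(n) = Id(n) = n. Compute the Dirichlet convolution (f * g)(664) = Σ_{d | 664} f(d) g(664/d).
(𝟙 * Id)(664) = 1260

Divisors of 664: [1, 2, 4, 8, 83, 166, 332, 664]. For each d | 664:
  d = 1: 𝟙(1) · Id(664/1) = 1 · 664 = 664
  d = 2: 𝟙(2) · Id(664/2) = 1 · 332 = 332
  d = 4: 𝟙(4) · Id(664/4) = 1 · 166 = 166
  d = 8: 𝟙(8) · Id(664/8) = 1 · 83 = 83
  d = 83: 𝟙(83) · Id(664/83) = 1 · 8 = 8
  d = 166: 𝟙(166) · Id(664/166) = 1 · 4 = 4
  d = 332: 𝟙(332) · Id(664/332) = 1 · 2 = 2
  d = 664: 𝟙(664) · Id(664/664) = 1 · 1 = 1
Summing: (𝟙 * Id)(664) = 664 + 332 + 166 + 83 + 8 + 4 + 2 + 1 = 1260.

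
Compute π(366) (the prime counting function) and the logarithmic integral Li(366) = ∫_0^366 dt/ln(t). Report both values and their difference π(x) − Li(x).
π(366) = 72;  Li(366) ≈ 79.70;  π(x) − Li(x) ≈ -7.70.

Direct count of primes ≤ 366 gives π(366) = 72. Numerical evaluation of the logarithmic integral gives Li(366) ≈ 79.70. The difference π(x) − Li(x) ≈ -7.70 is typically negative for small/moderate x (Li(x) overestimates), though Littlewood's theorem shows this sign changes infinitely often.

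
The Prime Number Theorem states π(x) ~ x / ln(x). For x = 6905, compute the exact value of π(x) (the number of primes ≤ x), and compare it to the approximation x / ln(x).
π(6905) = 887;  x/ln(x) ≈ 781.11;  relative error ≈ 11.94%.

Directly count primes up to 6905: π(6905) = 887. The PNT approximation gives 6905/ln(6905) ≈ 6905/8.84000 ≈ 781.11. Relative error (π(x) − x/ln(x)) / π(x) ≈ 11.94%; the approximation is known to undercount slightly (Li(x) is a better estimate).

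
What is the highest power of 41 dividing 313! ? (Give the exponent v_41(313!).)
v_41(313!) = 7

Legendre's formula: v_p(n!) = Σ_{k ≥ 1} ⌊n / p^k⌋. For p = 41, n = 313, the terms are:
  ⌊313/41^1⌋ = ⌊313/41⌋ = 7
(the next term ⌊313/41^2⌋ = 0, terminating the sum). Summing: v_41(313!) = 7 = 7.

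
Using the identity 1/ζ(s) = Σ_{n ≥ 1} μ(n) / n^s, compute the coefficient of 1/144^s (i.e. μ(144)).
μ(144) = 0

Factor n = 144 = 2^4 · 3^2. μ(n) = 0 if any exponent ≥ 2 (not squarefree); otherwise μ(n) = (−1)^{ω(n)} where ω(n) is the number of distinct prime factors. Applying: μ(144) = 0.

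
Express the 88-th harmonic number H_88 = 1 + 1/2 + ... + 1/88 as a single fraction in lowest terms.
H_88 = 40866521918642154860585199122889549709/8076030954443701744994070304101969600

Direct summation: H_88 = 1 + 1/2 + ... + 1/88. The least common denominator is lcm(1, ..., 88) = 8076030954443701744994070304101969600; over this denominator the numerator is 8076030954443701744994070304101969600 + 4038015477221850872497035152050984800 + 2692010318147900581664690101367323200 + 2019007738610925436248517576025492400 + 1615206190888740348998814060820393920 + 1346005159073950290832345050683661600 + 1153718707777671677856295757728852800 + 1009503869305462718124258788012746200 + 897336772715966860554896700455774400 + 807603095444370174499407030410196960 + 734184632222154704090370027645633600 + 673002579536975145416172525341830800 + 621233150341823211153390023392459200 + 576859353888835838928147878864426400 + 538402063629580116332938020273464640 + 504751934652731359062129394006373100 + 475060644379041279117298253182468800 + 448668386357983430277448350227887200 + 425054260760194828683898437057998400 + 403801547722185087249703515205098480 + 384572902592557225952098585909617600 + 367092316111077352045185013822816800 + 351131780627987032391046534960955200 + 336501289768487572708086262670915400 + 323041238177748069799762812164078784 + 310616575170911605576695011696229600 + 299112257571988953518298900151924800 + 288429676944417919464073939432213200 + 278483826015300060172209320831102400 + 269201031814790058166469010136732320 + 260517127562700056290131300132321600 + 252375967326365679531064697003186550 + 244728210740718234696790009215211200 + 237530322189520639558649126591234400 + 230743741555534335571259151545770560 + 224334193178991715138724175113943600 + 218271106876856803918758656867620800 + 212527130380097414341949218528999200 + 207077716780607737051130007797486400 + 201900773861092543624851757602549240 + 196976364742529310853513909856145600 + 192286451296278612976049292954808800 + 187814673359155854534745821025627200 + 183546158055538676022592506911408400 + 179467354543193372110979340091154880 + 175565890313993516195523267480477600 + 171830445839227696702001495831956800 + 168250644884243786354043131335457700 + 164816958253953096836613679675550400 + 161520619088874034899881406082039392 + 158353548126347093039099417727489600 + 155308287585455802788347505848114800 + 152377942536673617830076798190603200 + 149556128785994476759149450075962400 + 146836926444430940818074005529126720 + 144214838472208959732036969716106600 + 141684753586731609561299479019332800 + 139241913007650030086104660415551200 + 136881880583791554999899496679694400 + 134600515907395029083234505068366160 + 132393950072847569590066726296753600 + 130258563781350028145065650066160800 + 128190967530852408650699528636539200 + 126187983663182839765532348501593275 + 124246630068364642230678004678491840 + 122364105370359117348395004607605600 + 120537775439458234999911497076148800 + 118765161094760319779324563295617200 + 117043926875995677463682178320318400 + 115371870777767167785629575772885280 + 113746914851319742887240426818337600 + 112167096589495857569362087556971800 + 110630561019776736232795483617835200 + 109135553438428401959379328433810400 + 107680412725916023266587604054692928 + 106263565190048707170974609264499600 + 104883518888879243441481432520804800 + 103538858390303868525565003898743200 + 102228239929667110696127472203822400 + 100950386930546271812425878801274620 + 99704085857329651172766300050641600 + 98488182371264655426756954928072800 + 97301577764381948734868316916891200 + 96143225648139306488024646477404400 + 95012128875808255823459650636493760 + 93907336679577927267372910512813600 + 92827942005100020057403106943700800 + 91773079027769338011296253455704200 = 40866521918642154860585199122889549709, so H_88 = 40866521918642154860585199122889549709/8076030954443701744994070304101969600 (already in lowest terms) ≈ 5.06022. (The PNT-adjacent estimate ln(88) + γ ≈ 5.05455 matches within O(1/n).)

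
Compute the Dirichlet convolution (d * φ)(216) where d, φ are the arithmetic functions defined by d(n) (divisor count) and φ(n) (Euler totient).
(d * φ)(216) = 600

Divisors of 216: [1, 2, 3, 4, 6, 8, 9, 12, 18, 24, 27, 36, 54, 72, 108, 216]. For each d | 216:
  d = 1: d(1) · φ(216/1) = 1 · 72 = 72
  d = 2: d(2) · φ(216/2) = 2 · 36 = 72
  d = 3: d(3) · φ(216/3) = 2 · 24 = 48
  d = 4: d(4) · φ(216/4) = 3 · 18 = 54
  d = 6: d(6) · φ(216/6) = 4 · 12 = 48
  d = 8: d(8) · φ(216/8) = 4 · 18 = 72
  d = 9: d(9) · φ(216/9) = 3 · 8 = 24
  d = 12: d(12) · φ(216/12) = 6 · 6 = 36
  d = 18: d(18) · φ(216/18) = 6 · 4 = 24
  d = 24: d(24) · φ(216/24) = 8 · 6 = 48
  d = 27: d(27) · φ(216/27) = 4 · 4 = 16
  d = 36: d(36) · φ(216/36) = 9 · 2 = 18
  d = 54: d(54) · φ(216/54) = 8 · 2 = 16
  d = 72: d(72) · φ(216/72) = 12 · 2 = 24
  d = 108: d(108) · φ(216/108) = 12 · 1 = 12
  d = 216: d(216) · φ(216/216) = 16 · 1 = 16
Summing: (d * φ)(216) = 72 + 72 + 48 + 54 + 48 + 72 + 24 + 36 + 24 + 48 + 16 + 18 + 16 + 24 + 12 + 16 = 600.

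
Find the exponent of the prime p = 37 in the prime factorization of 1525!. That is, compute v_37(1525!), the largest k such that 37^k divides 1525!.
v_37(1525!) = 42

Legendre's formula: v_p(n!) = Σ_{k ≥ 1} ⌊n / p^k⌋. For p = 37, n = 1525, the terms are:
  ⌊1525/37^1⌋ = ⌊1525/37⌋ = 41
  ⌊1525/37^2⌋ = ⌊1525/1369⌋ = 1
(the next term ⌊1525/37^3⌋ = 0, terminating the sum). Summing: v_37(1525!) = 41 + 1 = 42.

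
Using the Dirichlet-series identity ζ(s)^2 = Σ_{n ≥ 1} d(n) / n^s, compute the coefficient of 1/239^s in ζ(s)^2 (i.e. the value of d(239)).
d(239) = 2

ζ(s)^2 = (Σ 1/m^s)(Σ 1/k^s). The coefficient of 1/n^s in the product is the number of ordered pairs (m, k) with mk = n, which equals d(n). For n = 239, divisors are [1, 239], so d(239) = 2.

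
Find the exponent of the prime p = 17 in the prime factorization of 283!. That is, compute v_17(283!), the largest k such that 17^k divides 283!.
v_17(283!) = 16

Legendre's formula: v_p(n!) = Σ_{k ≥ 1} ⌊n / p^k⌋. For p = 17, n = 283, the terms are:
  ⌊283/17^1⌋ = ⌊283/17⌋ = 16
(the next term ⌊283/17^2⌋ = 0, terminating the sum). Summing: v_17(283!) = 16 = 16.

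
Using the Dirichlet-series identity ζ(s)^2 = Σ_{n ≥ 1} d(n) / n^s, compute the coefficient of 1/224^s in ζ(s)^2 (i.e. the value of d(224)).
d(224) = 12

ζ(s)^2 = (Σ 1/m^s)(Σ 1/k^s). The coefficient of 1/n^s in the product is the number of ordered pairs (m, k) with mk = n, which equals d(n). For n = 224, divisors are [1, 2, 4, 7, 8, 14, 16, 28, 32, 56, 112, 224], so d(224) = 12.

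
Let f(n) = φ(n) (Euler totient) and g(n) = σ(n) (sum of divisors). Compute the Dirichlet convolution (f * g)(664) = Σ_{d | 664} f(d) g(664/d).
(φ * σ)(664) = 5312

Divisors of 664: [1, 2, 4, 8, 83, 166, 332, 664]. For each d | 664:
  d = 1: φ(1) · σ(664/1) = 1 · 1260 = 1260
  d = 2: φ(2) · σ(664/2) = 1 · 588 = 588
  d = 4: φ(4) · σ(664/4) = 2 · 252 = 504
  d = 8: φ(8) · σ(664/8) = 4 · 84 = 336
  d = 83: φ(83) · σ(664/83) = 82 · 15 = 1230
  d = 166: φ(166) · σ(664/166) = 82 · 7 = 574
  d = 332: φ(332) · σ(664/332) = 164 · 3 = 492
  d = 664: φ(664) · σ(664/664) = 328 · 1 = 328
Summing: (φ * σ)(664) = 1260 + 588 + 504 + 336 + 1230 + 574 + 492 + 328 = 5312.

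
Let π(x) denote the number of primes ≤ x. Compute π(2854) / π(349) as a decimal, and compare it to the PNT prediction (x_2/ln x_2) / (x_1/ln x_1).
π(2854)/π(349) = 414/70 ≈ 5.9143;  PNT prediction ≈ 6.0178.

π(349) = 70 and π(2854) = 414, so π(2854)/π(349) ≈ 5.9143. The PNT-predicted ratio is (2854/ln(2854)) / (349/ln(349)) ≈ 6.0178. The two agree to within a few percent, as expected.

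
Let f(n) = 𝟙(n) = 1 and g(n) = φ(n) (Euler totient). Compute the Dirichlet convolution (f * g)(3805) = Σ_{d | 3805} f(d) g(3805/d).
(𝟙 * φ)(3805) = 3805

Divisors of 3805: [1, 5, 761, 3805]. For each d | 3805:
  d = 1: 𝟙(1) · φ(3805/1) = 1 · 3040 = 3040
  d = 5: 𝟙(5) · φ(3805/5) = 1 · 760 = 760
  d = 761: 𝟙(761) · φ(3805/761) = 1 · 4 = 4
  d = 3805: 𝟙(3805) · φ(3805/3805) = 1 · 1 = 1
Summing: (𝟙 * φ)(3805) = 3040 + 760 + 4 + 1 = 3805.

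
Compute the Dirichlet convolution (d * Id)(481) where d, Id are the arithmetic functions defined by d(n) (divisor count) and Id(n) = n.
(d * Id)(481) = 585

Divisors of 481: [1, 13, 37, 481]. For each d | 481:
  d = 1: d(1) · Id(481/1) = 1 · 481 = 481
  d = 13: d(13) · Id(481/13) = 2 · 37 = 74
  d = 37: d(37) · Id(481/37) = 2 · 13 = 26
  d = 481: d(481) · Id(481/481) = 4 · 1 = 4
Summing: (d * Id)(481) = 481 + 74 + 26 + 4 = 585.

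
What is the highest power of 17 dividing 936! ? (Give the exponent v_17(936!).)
v_17(936!) = 58

Legendre's formula: v_p(n!) = Σ_{k ≥ 1} ⌊n / p^k⌋. For p = 17, n = 936, the terms are:
  ⌊936/17^1⌋ = ⌊936/17⌋ = 55
  ⌊936/17^2⌋ = ⌊936/289⌋ = 3
(the next term ⌊936/17^3⌋ = 0, terminating the sum). Summing: v_17(936!) = 55 + 3 = 58.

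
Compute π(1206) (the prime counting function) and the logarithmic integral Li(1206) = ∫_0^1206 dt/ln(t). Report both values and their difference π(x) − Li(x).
π(1206) = 197;  Li(1206) ≈ 207.02;  π(x) − Li(x) ≈ -10.02.

Direct count of primes ≤ 1206 gives π(1206) = 197. Numerical evaluation of the logarithmic integral gives Li(1206) ≈ 207.02. The difference π(x) − Li(x) ≈ -10.02 is typically negative for small/moderate x (Li(x) overestimates), though Littlewood's theorem shows this sign changes infinitely often.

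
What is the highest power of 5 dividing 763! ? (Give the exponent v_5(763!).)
v_5(763!) = 189

Legendre's formula: v_p(n!) = Σ_{k ≥ 1} ⌊n / p^k⌋. For p = 5, n = 763, the terms are:
  ⌊763/5^1⌋ = ⌊763/5⌋ = 152
  ⌊763/5^2⌋ = ⌊763/25⌋ = 30
  ⌊763/5^3⌋ = ⌊763/125⌋ = 6
  ⌊763/5^4⌋ = ⌊763/625⌋ = 1
(the next term ⌊763/5^5⌋ = 0, terminating the sum). Summing: v_5(763!) = 152 + 30 + 6 + 1 = 189.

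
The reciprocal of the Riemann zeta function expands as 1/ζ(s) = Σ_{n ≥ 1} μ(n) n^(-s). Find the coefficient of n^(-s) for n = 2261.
μ(2261) = -1

Factor n = 2261 = 7 · 17 · 19. μ(n) = 0 if any exponent ≥ 2 (not squarefree); otherwise μ(n) = (−1)^{ω(n)} where ω(n) is the number of distinct prime factors. Applying: μ(2261) = -1.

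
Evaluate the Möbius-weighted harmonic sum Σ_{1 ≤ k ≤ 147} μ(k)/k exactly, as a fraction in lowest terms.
Σ μ(k)/k = 66670440746206079837278951558338834430808994180477323/3338215550199730022503077710549980019122111551066811030

Values of μ(k) for 1 ≤ k ≤ 147: μ(1) = 1, μ(2) = -1, μ(3) = -1, μ(5) = -1, μ(6) = 1, μ(7) = -1, μ(10) = 1, μ(11) = -1, μ(13) = -1, μ(14) = 1, μ(15) = 1, μ(17) = -1, μ(19) = -1, μ(21) = 1, μ(22) = 1, μ(23) = -1, μ(26) = 1, μ(29) = -1, μ(30) = -1, μ(31) = -1, μ(33) = 1, μ(34) = 1, μ(35) = 1, μ(37) = -1, μ(38) = 1, μ(39) = 1, μ(41) = -1, μ(42) = -1, μ(43) = -1, μ(46) = 1, μ(47) = -1, μ(51) = 1, μ(53) = -1, μ(55) = 1, μ(57) = 1, μ(58) = 1, μ(59) = -1, μ(61) = -1, μ(62) = 1, μ(65) = 1, μ(66) = -1, μ(67) = -1, μ(69) = 1, μ(70) = -1, μ(71) = -1, μ(73) = -1, μ(74) = 1, μ(77) = 1, μ(78) = -1, μ(79) = -1, μ(82) = 1, μ(83) = -1, μ(85) = 1, μ(86) = 1, μ(87) = 1, μ(89) = -1, μ(91) = 1, μ(93) = 1, μ(94) = 1, μ(95) = 1, μ(97) = -1, μ(101) = -1, μ(102) = -1, μ(103) = -1, μ(105) = -1, μ(106) = 1, μ(107) = -1, μ(109) = -1, μ(110) = -1, μ(111) = 1, μ(113) = -1, μ(114) = -1, μ(115) = 1, μ(118) = 1, μ(119) = 1, μ(122) = 1, μ(123) = 1, μ(127) = -1, μ(129) = 1, μ(130) = -1, μ(131) = -1, μ(133) = 1, μ(134) = 1, μ(137) = -1, μ(138) = -1, μ(139) = -1, μ(141) = 1, μ(142) = 1, μ(143) = 1, μ(145) = 1, μ(146) = 1, with μ = 0 on non-squarefree integers. Summing μ(k)/k for k where μ(k) ≠ 0 gives 66670440746206079837278951558338834430808994180477323/3338215550199730022503077710549980019122111551066811030 ≈ 0.0200. (PNT ⟺ this sum → 0 as n → ∞.)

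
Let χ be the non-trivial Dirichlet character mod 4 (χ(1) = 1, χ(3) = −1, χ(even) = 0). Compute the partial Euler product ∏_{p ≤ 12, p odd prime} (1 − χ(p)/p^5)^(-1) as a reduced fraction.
∏ = 5662435865625/5684292116992

The odd primes p ≤ 12 are [3, 5, 7, 11]. For each, χ(p) = 1 if p ≡ 1 mod 4, χ(p) = −1 if p ≡ 3 mod 4. Taking (1 − χ(p)/p^5)^(-1) = p^5/(p^5 − χ(p)): (1 − (-1)/3^5)^(-1) · (1 − (1)/5^5)^(-1) · (1 − (-1)/7^5)^(-1) · (1 − (-1)/11^5)^(-1) = 5662435865625/5684292116992.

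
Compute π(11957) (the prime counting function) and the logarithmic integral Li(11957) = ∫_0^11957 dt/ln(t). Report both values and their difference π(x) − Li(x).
π(11957) = 1433;  Li(11957) ≈ 1456.52;  π(x) − Li(x) ≈ -23.52.

Direct count of primes ≤ 11957 gives π(11957) = 1433. Numerical evaluation of the logarithmic integral gives Li(11957) ≈ 1456.52. The difference π(x) − Li(x) ≈ -23.52 is typically negative for small/moderate x (Li(x) overestimates), though Littlewood's theorem shows this sign changes infinitely often.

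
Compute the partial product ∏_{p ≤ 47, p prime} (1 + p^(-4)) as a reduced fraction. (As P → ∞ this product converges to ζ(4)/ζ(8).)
∏ = 47811026860845170938198805915402199301066734558460286583378224128/44354583229145063659978971326989541656878007876738536067589135625

The primes p ≤ 47 are [2, 3, 5, 7, 11, 13, 17, 19, 23, 29, 31, 37, 41, 43, 47]. For each, (1 + 1/p^4) = (p^4 + 1)/p^4. Multiplying these fractions over p ∈ [2, 3, 5, 7, 11, 13, 17, 19, 23, 29, 31, 37, 41, 43, 47] gives 47811026860845170938198805915402199301066734558460286583378224128/44354583229145063659978971326989541656878007876738536067589135625. (In the limit P → ∞ this tends to ζ(4)/ζ(8).)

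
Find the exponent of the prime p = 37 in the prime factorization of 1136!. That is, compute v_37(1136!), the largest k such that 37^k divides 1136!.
v_37(1136!) = 30

Legendre's formula: v_p(n!) = Σ_{k ≥ 1} ⌊n / p^k⌋. For p = 37, n = 1136, the terms are:
  ⌊1136/37^1⌋ = ⌊1136/37⌋ = 30
(the next term ⌊1136/37^2⌋ = 0, terminating the sum). Summing: v_37(1136!) = 30 = 30.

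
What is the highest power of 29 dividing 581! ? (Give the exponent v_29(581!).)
v_29(581!) = 20

Legendre's formula: v_p(n!) = Σ_{k ≥ 1} ⌊n / p^k⌋. For p = 29, n = 581, the terms are:
  ⌊581/29^1⌋ = ⌊581/29⌋ = 20
(the next term ⌊581/29^2⌋ = 0, terminating the sum). Summing: v_29(581!) = 20 = 20.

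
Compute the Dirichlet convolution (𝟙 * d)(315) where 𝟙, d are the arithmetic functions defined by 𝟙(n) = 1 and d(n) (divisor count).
(𝟙 * d)(315) = 54

Divisors of 315: [1, 3, 5, 7, 9, 15, 21, 35, 45, 63, 105, 315]. For each d | 315:
  d = 1: 𝟙(1) · d(315/1) = 1 · 12 = 12
  d = 3: 𝟙(3) · d(315/3) = 1 · 8 = 8
  d = 5: 𝟙(5) · d(315/5) = 1 · 6 = 6
  d = 7: 𝟙(7) · d(315/7) = 1 · 6 = 6
  d = 9: 𝟙(9) · d(315/9) = 1 · 4 = 4
  d = 15: 𝟙(15) · d(315/15) = 1 · 4 = 4
  d = 21: 𝟙(21) · d(315/21) = 1 · 4 = 4
  d = 35: 𝟙(35) · d(315/35) = 1 · 3 = 3
  d = 45: 𝟙(45) · d(315/45) = 1 · 2 = 2
  d = 63: 𝟙(63) · d(315/63) = 1 · 2 = 2
  d = 105: 𝟙(105) · d(315/105) = 1 · 2 = 2
  d = 315: 𝟙(315) · d(315/315) = 1 · 1 = 1
Summing: (𝟙 * d)(315) = 12 + 8 + 6 + 6 + 4 + 4 + 4 + 3 + 2 + 2 + 2 + 1 = 54.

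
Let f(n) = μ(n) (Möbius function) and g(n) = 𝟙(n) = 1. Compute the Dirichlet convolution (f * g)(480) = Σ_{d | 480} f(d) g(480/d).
(μ * 𝟙)(480) = 0

Divisors of 480: [1, 2, 3, 4, 5, 6, 8, 10, 12, 15, 16, 20, 24, 30, 32, 40, 48, 60, 80, 96, 120, 160, 240, 480]. For each d | 480:
  d = 1: μ(1) · 𝟙(480/1) = 1 · 1 = 1
  d = 2: μ(2) · 𝟙(480/2) = -1 · 1 = -1
  d = 3: μ(3) · 𝟙(480/3) = -1 · 1 = -1
  d = 4: μ(4) · 𝟙(480/4) = 0 · 1 = 0
  d = 5: μ(5) · 𝟙(480/5) = -1 · 1 = -1
  d = 6: μ(6) · 𝟙(480/6) = 1 · 1 = 1
  d = 8: μ(8) · 𝟙(480/8) = 0 · 1 = 0
  d = 10: μ(10) · 𝟙(480/10) = 1 · 1 = 1
  d = 12: μ(12) · 𝟙(480/12) = 0 · 1 = 0
  d = 15: μ(15) · 𝟙(480/15) = 1 · 1 = 1
  d = 16: μ(16) · 𝟙(480/16) = 0 · 1 = 0
  d = 20: μ(20) · 𝟙(480/20) = 0 · 1 = 0
  d = 24: μ(24) · 𝟙(480/24) = 0 · 1 = 0
  d = 30: μ(30) · 𝟙(480/30) = -1 · 1 = -1
  d = 32: μ(32) · 𝟙(480/32) = 0 · 1 = 0
  d = 40: μ(40) · 𝟙(480/40) = 0 · 1 = 0
  d = 48: μ(48) · 𝟙(480/48) = 0 · 1 = 0
  d = 60: μ(60) · 𝟙(480/60) = 0 · 1 = 0
  d = 80: μ(80) · 𝟙(480/80) = 0 · 1 = 0
  d = 96: μ(96) · 𝟙(480/96) = 0 · 1 = 0
  d = 120: μ(120) · 𝟙(480/120) = 0 · 1 = 0
  d = 160: μ(160) · 𝟙(480/160) = 0 · 1 = 0
  d = 240: μ(240) · 𝟙(480/240) = 0 · 1 = 0
  d = 480: μ(480) · 𝟙(480/480) = 0 · 1 = 0
Summing: (μ * 𝟙)(480) = 1 + -1 + -1 + 0 + -1 + 1 + 0 + 1 + 0 + 1 + 0 + 0 + 0 + -1 + 0 + 0 + 0 + 0 + 0 + 0 + 0 + 0 + 0 + 0 = 0.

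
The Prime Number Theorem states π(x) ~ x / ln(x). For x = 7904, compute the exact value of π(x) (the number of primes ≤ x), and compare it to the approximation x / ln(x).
π(7904) = 998;  x/ln(x) ≈ 880.66;  relative error ≈ 11.76%.

Directly count primes up to 7904: π(7904) = 998. The PNT approximation gives 7904/ln(7904) ≈ 7904/8.97512 ≈ 880.66. Relative error (π(x) − x/ln(x)) / π(x) ≈ 11.76%; the approximation is known to undercount slightly (Li(x) is a better estimate).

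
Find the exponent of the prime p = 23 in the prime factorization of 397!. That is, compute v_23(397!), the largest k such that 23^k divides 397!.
v_23(397!) = 17

Legendre's formula: v_p(n!) = Σ_{k ≥ 1} ⌊n / p^k⌋. For p = 23, n = 397, the terms are:
  ⌊397/23^1⌋ = ⌊397/23⌋ = 17
(the next term ⌊397/23^2⌋ = 0, terminating the sum). Summing: v_23(397!) = 17 = 17.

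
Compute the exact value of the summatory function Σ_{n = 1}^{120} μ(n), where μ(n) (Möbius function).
Σ_{n ≤ 120} μ(n) = -3

Compute μ(n) for each 1 ≤ n ≤ 120: μ(1) = 1, μ(2) = -1, μ(3) = -1, μ(4) = 0, μ(5) = -1, μ(6) = 1, μ(7) = -1, μ(8) = 0, μ(9) = 0, μ(10) = 1, μ(11) = -1, μ(12) = 0, μ(13) = -1, μ(14) = 1, μ(15) = 1, μ(16) = 0, μ(17) = -1, μ(18) = 0, μ(19) = -1, μ(20) = 0, μ(21) = 1, μ(22) = 1, μ(23) = -1, μ(24) = 0, μ(25) = 0, μ(26) = 1, μ(27) = 0, μ(28) = 0, μ(29) = -1, μ(30) = -1, μ(31) = -1, μ(32) = 0, μ(33) = 1, μ(34) = 1, μ(35) = 1, μ(36) = 0, μ(37) = -1, μ(38) = 1, μ(39) = 1, μ(40) = 0, μ(41) = -1, μ(42) = -1, μ(43) = -1, μ(44) = 0, μ(45) = 0, μ(46) = 1, μ(47) = -1, μ(48) = 0, μ(49) = 0, μ(50) = 0, μ(51) = 1, μ(52) = 0, μ(53) = -1, μ(54) = 0, μ(55) = 1, μ(56) = 0, μ(57) = 1, μ(58) = 1, μ(59) = -1, μ(60) = 0, μ(61) = -1, μ(62) = 1, μ(63) = 0, μ(64) = 0, μ(65) = 1, μ(66) = -1, μ(67) = -1, μ(68) = 0, μ(69) = 1, μ(70) = -1, μ(71) = -1, μ(72) = 0, μ(73) = -1, μ(74) = 1, μ(75) = 0, μ(76) = 0, μ(77) = 1, μ(78) = -1, μ(79) = -1, μ(80) = 0, μ(81) = 0, μ(82) = 1, μ(83) = -1, μ(84) = 0, μ(85) = 1, μ(86) = 1, μ(87) = 1, μ(88) = 0, μ(89) = -1, μ(90) = 0, μ(91) = 1, μ(92) = 0, μ(93) = 1, μ(94) = 1, μ(95) = 1, μ(96) = 0, μ(97) = -1, μ(98) = 0, μ(99) = 0, μ(100) = 0, μ(101) = -1, μ(102) = -1, μ(103) = -1, μ(104) = 0, μ(105) = -1, μ(106) = 1, μ(107) = -1, μ(108) = 0, μ(109) = -1, μ(110) = -1, μ(111) = 1, μ(112) = 0, μ(113) = -1, μ(114) = -1, μ(115) = 1, μ(116) = 0, μ(117) = 0, μ(118) = 1, μ(119) = 1, μ(120) = 0. Summing all 120 values: -3. (Mertens function M(x) = Σ_{n ≤ x} μ(n); on average M(x) should be small (PNT ⟺ M(x) = o(x)).)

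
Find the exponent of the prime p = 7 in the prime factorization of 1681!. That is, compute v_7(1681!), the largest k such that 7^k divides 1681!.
v_7(1681!) = 278

Legendre's formula: v_p(n!) = Σ_{k ≥ 1} ⌊n / p^k⌋. For p = 7, n = 1681, the terms are:
  ⌊1681/7^1⌋ = ⌊1681/7⌋ = 240
  ⌊1681/7^2⌋ = ⌊1681/49⌋ = 34
  ⌊1681/7^3⌋ = ⌊1681/343⌋ = 4
(the next term ⌊1681/7^4⌋ = 0, terminating the sum). Summing: v_7(1681!) = 240 + 34 + 4 = 278.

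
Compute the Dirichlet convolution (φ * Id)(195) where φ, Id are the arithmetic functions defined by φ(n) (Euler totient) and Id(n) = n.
(φ * Id)(195) = 1125

Divisors of 195: [1, 3, 5, 13, 15, 39, 65, 195]. For each d | 195:
  d = 1: φ(1) · Id(195/1) = 1 · 195 = 195
  d = 3: φ(3) · Id(195/3) = 2 · 65 = 130
  d = 5: φ(5) · Id(195/5) = 4 · 39 = 156
  d = 13: φ(13) · Id(195/13) = 12 · 15 = 180
  d = 15: φ(15) · Id(195/15) = 8 · 13 = 104
  d = 39: φ(39) · Id(195/39) = 24 · 5 = 120
  d = 65: φ(65) · Id(195/65) = 48 · 3 = 144
  d = 195: φ(195) · Id(195/195) = 96 · 1 = 96
Summing: (φ * Id)(195) = 195 + 130 + 156 + 180 + 104 + 120 + 144 + 96 = 1125.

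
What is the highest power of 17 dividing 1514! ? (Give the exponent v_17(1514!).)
v_17(1514!) = 94

Legendre's formula: v_p(n!) = Σ_{k ≥ 1} ⌊n / p^k⌋. For p = 17, n = 1514, the terms are:
  ⌊1514/17^1⌋ = ⌊1514/17⌋ = 89
  ⌊1514/17^2⌋ = ⌊1514/289⌋ = 5
(the next term ⌊1514/17^3⌋ = 0, terminating the sum). Summing: v_17(1514!) = 89 + 5 = 94.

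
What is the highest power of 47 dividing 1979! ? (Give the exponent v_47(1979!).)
v_47(1979!) = 42

Legendre's formula: v_p(n!) = Σ_{k ≥ 1} ⌊n / p^k⌋. For p = 47, n = 1979, the terms are:
  ⌊1979/47^1⌋ = ⌊1979/47⌋ = 42
(the next term ⌊1979/47^2⌋ = 0, terminating the sum). Summing: v_47(1979!) = 42 = 42.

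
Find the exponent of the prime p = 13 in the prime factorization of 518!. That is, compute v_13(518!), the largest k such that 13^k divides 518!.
v_13(518!) = 42

Legendre's formula: v_p(n!) = Σ_{k ≥ 1} ⌊n / p^k⌋. For p = 13, n = 518, the terms are:
  ⌊518/13^1⌋ = ⌊518/13⌋ = 39
  ⌊518/13^2⌋ = ⌊518/169⌋ = 3
(the next term ⌊518/13^3⌋ = 0, terminating the sum). Summing: v_13(518!) = 39 + 3 = 42.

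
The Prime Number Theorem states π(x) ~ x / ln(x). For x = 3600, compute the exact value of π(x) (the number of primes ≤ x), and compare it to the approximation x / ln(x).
π(3600) = 503;  x/ln(x) ≈ 439.63;  relative error ≈ 12.60%.

Directly count primes up to 3600: π(3600) = 503. The PNT approximation gives 3600/ln(3600) ≈ 3600/8.18869 ≈ 439.63. Relative error (π(x) − x/ln(x)) / π(x) ≈ 12.60%; the approximation is known to undercount slightly (Li(x) is a better estimate).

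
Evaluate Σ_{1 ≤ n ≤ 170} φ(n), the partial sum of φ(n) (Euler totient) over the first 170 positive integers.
Σ_{n ≤ 170} φ(n) = 8830

Compute φ(n) for each 1 ≤ n ≤ 170: φ(1) = 1, φ(2) = 1, φ(3) = 2, φ(4) = 2, φ(5) = 4, φ(6) = 2, φ(7) = 6, φ(8) = 4, φ(9) = 6, φ(10) = 4, φ(11) = 10, φ(12) = 4, φ(13) = 12, φ(14) = 6, φ(15) = 8, φ(16) = 8, φ(17) = 16, φ(18) = 6, φ(19) = 18, φ(20) = 8, φ(21) = 12, φ(22) = 10, φ(23) = 22, φ(24) = 8, φ(25) = 20, φ(26) = 12, φ(27) = 18, φ(28) = 12, φ(29) = 28, φ(30) = 8, φ(31) = 30, φ(32) = 16, φ(33) = 20, φ(34) = 16, φ(35) = 24, φ(36) = 12, φ(37) = 36, φ(38) = 18, φ(39) = 24, φ(40) = 16, φ(41) = 40, φ(42) = 12, φ(43) = 42, φ(44) = 20, φ(45) = 24, φ(46) = 22, φ(47) = 46, φ(48) = 16, φ(49) = 42, φ(50) = 20, φ(51) = 32, φ(52) = 24, φ(53) = 52, φ(54) = 18, φ(55) = 40, φ(56) = 24, φ(57) = 36, φ(58) = 28, φ(59) = 58, φ(60) = 16, φ(61) = 60, φ(62) = 30, φ(63) = 36, φ(64) = 32, φ(65) = 48, φ(66) = 20, φ(67) = 66, φ(68) = 32, φ(69) = 44, φ(70) = 24, φ(71) = 70, φ(72) = 24, φ(73) = 72, φ(74) = 36, φ(75) = 40, φ(76) = 36, φ(77) = 60, φ(78) = 24, φ(79) = 78, φ(80) = 32, φ(81) = 54, φ(82) = 40, φ(83) = 82, φ(84) = 24, φ(85) = 64, φ(86) = 42, φ(87) = 56, φ(88) = 40, φ(89) = 88, φ(90) = 24, φ(91) = 72, φ(92) = 44, φ(93) = 60, φ(94) = 46, φ(95) = 72, φ(96) = 32, φ(97) = 96, φ(98) = 42, φ(99) = 60, φ(100) = 40, φ(101) = 100, φ(102) = 32, φ(103) = 102, φ(104) = 48, φ(105) = 48, φ(106) = 52, φ(107) = 106, φ(108) = 36, φ(109) = 108, φ(110) = 40, φ(111) = 72, φ(112) = 48, φ(113) = 112, φ(114) = 36, φ(115) = 88, φ(116) = 56, φ(117) = 72, φ(118) = 58, φ(119) = 96, φ(120) = 32, φ(121) = 110, φ(122) = 60, φ(123) = 80, φ(124) = 60, φ(125) = 100, φ(126) = 36, φ(127) = 126, φ(128) = 64, φ(129) = 84, φ(130) = 48, φ(131) = 130, φ(132) = 40, φ(133) = 108, φ(134) = 66, φ(135) = 72, φ(136) = 64, φ(137) = 136, φ(138) = 44, φ(139) = 138, φ(140) = 48, φ(141) = 92, φ(142) = 70, φ(143) = 120, φ(144) = 48, φ(145) = 112, φ(146) = 72, φ(147) = 84, φ(148) = 72, φ(149) = 148, φ(150) = 40, φ(151) = 150, φ(152) = 72, φ(153) = 96, φ(154) = 60, φ(155) = 120, φ(156) = 48, φ(157) = 156, φ(158) = 78, φ(159) = 104, φ(160) = 64, φ(161) = 132, φ(162) = 54, φ(163) = 162, φ(164) = 80, φ(165) = 80, φ(166) = 82, φ(167) = 166, φ(168) = 48, φ(169) = 156, φ(170) = 64. Summing all 170 values: 8830. (Average order: Σ_{n ≤ x} φ(n) ~ (3/π²) x². For x = 170, (3/π²)·170² ≈ 8784.55.)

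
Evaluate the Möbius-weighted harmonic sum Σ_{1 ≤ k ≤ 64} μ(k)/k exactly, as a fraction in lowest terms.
Σ μ(k)/k = 1874648830674470878723/117288381359406970983270

Values of μ(k) for 1 ≤ k ≤ 64: μ(1) = 1, μ(2) = -1, μ(3) = -1, μ(5) = -1, μ(6) = 1, μ(7) = -1, μ(10) = 1, μ(11) = -1, μ(13) = -1, μ(14) = 1, μ(15) = 1, μ(17) = -1, μ(19) = -1, μ(21) = 1, μ(22) = 1, μ(23) = -1, μ(26) = 1, μ(29) = -1, μ(30) = -1, μ(31) = -1, μ(33) = 1, μ(34) = 1, μ(35) = 1, μ(37) = -1, μ(38) = 1, μ(39) = 1, μ(41) = -1, μ(42) = -1, μ(43) = -1, μ(46) = 1, μ(47) = -1, μ(51) = 1, μ(53) = -1, μ(55) = 1, μ(57) = 1, μ(58) = 1, μ(59) = -1, μ(61) = -1, μ(62) = 1, with μ = 0 on non-squarefree integers. Summing μ(k)/k for k where μ(k) ≠ 0 gives 1874648830674470878723/117288381359406970983270 ≈ 0.0160. (PNT ⟺ this sum → 0 as n → ∞.)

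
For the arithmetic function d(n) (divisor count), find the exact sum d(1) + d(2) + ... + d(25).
Σ_{n ≤ 25} d(n) = 87

Compute d(n) for each 1 ≤ n ≤ 25: d(1) = 1, d(2) = 2, d(3) = 2, d(4) = 3, d(5) = 2, d(6) = 4, d(7) = 2, d(8) = 4, d(9) = 3, d(10) = 4, d(11) = 2, d(12) = 6, d(13) = 2, d(14) = 4, d(15) = 4, d(16) = 5, d(17) = 2, d(18) = 6, d(19) = 2, d(20) = 6, d(21) = 4, d(22) = 4, d(23) = 2, d(24) = 8, d(25) = 3. Summing all 25 values: 87. (Dirichlet's divisor formula: Σ_{n ≤ x} d(n) = x ln(x) + (2γ − 1) x + O(√x). For x = 25, the asymptotic estimate is ≈ 84.33.)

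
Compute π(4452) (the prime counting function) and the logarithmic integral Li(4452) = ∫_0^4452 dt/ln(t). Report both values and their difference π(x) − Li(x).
π(4452) = 605;  Li(4452) ≈ 619.51;  π(x) − Li(x) ≈ -14.51.

Direct count of primes ≤ 4452 gives π(4452) = 605. Numerical evaluation of the logarithmic integral gives Li(4452) ≈ 619.51. The difference π(x) − Li(x) ≈ -14.51 is typically negative for small/moderate x (Li(x) overestimates), though Littlewood's theorem shows this sign changes infinitely often.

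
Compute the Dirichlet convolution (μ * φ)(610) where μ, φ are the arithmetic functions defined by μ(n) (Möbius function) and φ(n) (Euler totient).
(μ * φ)(610) = 0

Divisors of 610: [1, 2, 5, 10, 61, 122, 305, 610]. For each d | 610:
  d = 1: μ(1) · φ(610/1) = 1 · 240 = 240
  d = 2: μ(2) · φ(610/2) = -1 · 240 = -240
  d = 5: μ(5) · φ(610/5) = -1 · 60 = -60
  d = 10: μ(10) · φ(610/10) = 1 · 60 = 60
  d = 61: μ(61) · φ(610/61) = -1 · 4 = -4
  d = 122: μ(122) · φ(610/122) = 1 · 4 = 4
  d = 305: μ(305) · φ(610/305) = 1 · 1 = 1
  d = 610: μ(610) · φ(610/610) = -1 · 1 = -1
Summing: (μ * φ)(610) = 240 + -240 + -60 + 60 + -4 + 4 + 1 + -1 = 0.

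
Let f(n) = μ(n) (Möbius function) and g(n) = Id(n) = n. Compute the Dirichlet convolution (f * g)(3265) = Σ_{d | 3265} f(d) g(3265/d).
(μ * Id)(3265) = 2608

Divisors of 3265: [1, 5, 653, 3265]. For each d | 3265:
  d = 1: μ(1) · Id(3265/1) = 1 · 3265 = 3265
  d = 5: μ(5) · Id(3265/5) = -1 · 653 = -653
  d = 653: μ(653) · Id(3265/653) = -1 · 5 = -5
  d = 3265: μ(3265) · Id(3265/3265) = 1 · 1 = 1
Summing: (μ * Id)(3265) = 3265 + -653 + -5 + 1 = 2608.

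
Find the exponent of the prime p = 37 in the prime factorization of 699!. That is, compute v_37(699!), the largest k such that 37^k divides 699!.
v_37(699!) = 18

Legendre's formula: v_p(n!) = Σ_{k ≥ 1} ⌊n / p^k⌋. For p = 37, n = 699, the terms are:
  ⌊699/37^1⌋ = ⌊699/37⌋ = 18
(the next term ⌊699/37^2⌋ = 0, terminating the sum). Summing: v_37(699!) = 18 = 18.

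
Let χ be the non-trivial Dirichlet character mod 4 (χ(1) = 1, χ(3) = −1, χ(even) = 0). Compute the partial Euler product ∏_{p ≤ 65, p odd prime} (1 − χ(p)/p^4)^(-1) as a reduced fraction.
∏ = 81934214988902113115031508050672702841756592198516788686922065253543/82850154482442028729801746725895742819441886414557775886809038848000

The odd primes p ≤ 65 are [3, 5, 7, 11, 13, 17, 19, 23, 29, 31, 37, 41, 43, 47, 53, 59, 61]. For each, χ(p) = 1 if p ≡ 1 mod 4, χ(p) = −1 if p ≡ 3 mod 4. Taking (1 − χ(p)/p^4)^(-1) = p^4/(p^4 − χ(p)): (1 − (-1)/3^4)^(-1) · (1 − (1)/5^4)^(-1) · (1 − (-1)/7^4)^(-1) · (1 − (-1)/11^4)^(-1) · (1 − (1)/13^4)^(-1) · (1 − (1)/17^4)^(-1) · (1 − (-1)/19^4)^(-1) · (1 − (-1)/23^4)^(-1) · (1 − (1)/29^4)^(-1) · (1 − (-1)/31^4)^(-1) · (1 − (1)/37^4)^(-1) · (1 − (1)/41^4)^(-1) · (1 − (-1)/43^4)^(-1) · (1 − (-1)/47^4)^(-1) · (1 − (1)/53^4)^(-1) · (1 − (-1)/59^4)^(-1) · (1 − (1)/61^4)^(-1) = 81934214988902113115031508050672702841756592198516788686922065253543/82850154482442028729801746725895742819441886414557775886809038848000.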